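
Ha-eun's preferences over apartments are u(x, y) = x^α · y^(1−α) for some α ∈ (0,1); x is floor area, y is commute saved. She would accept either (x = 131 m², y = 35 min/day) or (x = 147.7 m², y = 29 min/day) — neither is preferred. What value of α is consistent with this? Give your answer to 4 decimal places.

Indifference: 131^α · 35^(1−α) = 147.7^α · 29^(1−α).
Rearrange to (131/147.7)^α = (29/35)^(1−α) and take logs: α·-0.1199859 = (1−α)·-0.1880522.
With A = -0.1199859 and B = -0.1880522: α·A = (1−α)·B, so α = B/(A+B) = -0.1880522/-0.3080381 ≈ 0.6105.

α ≈ 0.6105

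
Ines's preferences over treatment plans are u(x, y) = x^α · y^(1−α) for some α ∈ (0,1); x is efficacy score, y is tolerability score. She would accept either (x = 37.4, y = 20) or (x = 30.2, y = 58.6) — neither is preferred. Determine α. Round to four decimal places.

The Cobb–Douglas utilities coincide, so 37.4^α·20^(1−α) = 30.2^α·58.6^(1−α).
(37.4/30.2)^α = (58.6/20)^(1−α); take logs: α·ln(37.4/30.2) = (1−α)·ln(58.6/20), i.e. α·0.2138288 = (1−α)·1.0750024.
Thus α·(1.2888312) = 1.0750024, so α = 1.0750024/1.2888312 ≈ 0.8341.

α ≈ 0.8341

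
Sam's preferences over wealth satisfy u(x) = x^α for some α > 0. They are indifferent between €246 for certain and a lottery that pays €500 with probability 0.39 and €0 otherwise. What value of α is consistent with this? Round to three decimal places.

The lottery's expected utility is 0.39·u(500) + 0.61·u(0) = 0.39·500^α (since u(0) = 0 for α > 0).
Equating: 246^α = 0.39·500^α, i.e. 0.4920^α = 0.39.
α = ln(0.39) / ln(246/500) = -0.941609/-0.709277 ≈ 1.328.

α ≈ 1.328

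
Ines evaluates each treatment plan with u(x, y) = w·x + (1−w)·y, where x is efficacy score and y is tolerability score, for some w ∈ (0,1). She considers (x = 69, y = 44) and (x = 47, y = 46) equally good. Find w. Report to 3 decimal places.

Equating utilities: w·69 + (1−w)·44 = w·47 + (1−w)·46.
Rearranging, 22·w − 2·(1−w) = 0.
So w/(1−w) = 2/22 = 0.0909, giving w = 2/(22+2) = 0.083.

w = 0.083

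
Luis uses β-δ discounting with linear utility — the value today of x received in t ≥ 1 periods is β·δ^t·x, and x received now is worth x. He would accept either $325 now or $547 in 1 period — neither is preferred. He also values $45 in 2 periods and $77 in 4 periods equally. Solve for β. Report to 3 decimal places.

The second indifference involves only future payoffs, so β cancels: β·δ^2·45 = β·δ^4·77, giving δ^2 = 45/77 = 0.58442, so δ = 0.76447.
The first indifference: 325 = β·δ·547, so β = 325/(δ·547) = 325/(0.76447·547) ≈ 0.777.

β ≈ 0.777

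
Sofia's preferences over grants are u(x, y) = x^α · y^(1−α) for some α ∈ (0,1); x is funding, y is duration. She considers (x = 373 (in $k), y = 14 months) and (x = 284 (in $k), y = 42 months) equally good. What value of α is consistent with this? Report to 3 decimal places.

α ≈ 0.801

The Cobb–Douglas utilities coincide, so 373^α·14^(1−α) = 284^α·42^(1−α).
Rearrange to (373/284)^α = (42/14)^(1−α) and take logs: α·0.272604 = (1−α)·1.098612.
Thus α·(1.371216) = 1.098612, so α = 1.098612/1.371216 ≈ 0.801.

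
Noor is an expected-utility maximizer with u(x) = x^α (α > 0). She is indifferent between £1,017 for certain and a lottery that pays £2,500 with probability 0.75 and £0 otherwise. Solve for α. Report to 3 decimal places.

α ≈ 0.320

Since u(0) = 0, the lottery's EU is 0.75·2500^α.
Setting u(1017) equal to that: 1017^α = 0.75·2500^α ⇒ (1017/2500)^α = 0.75.
α = ln(0.75) / ln(1017/2500) = -0.287682/-0.899434 ≈ 0.320.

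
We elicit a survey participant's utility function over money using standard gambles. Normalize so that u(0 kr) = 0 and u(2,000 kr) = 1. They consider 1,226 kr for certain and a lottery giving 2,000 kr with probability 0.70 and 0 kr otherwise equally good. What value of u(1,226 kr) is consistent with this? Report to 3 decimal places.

u(1,226 kr) equals the lottery's expected utility: 0.70·1 + 0.30·0 = 0.70.

0.700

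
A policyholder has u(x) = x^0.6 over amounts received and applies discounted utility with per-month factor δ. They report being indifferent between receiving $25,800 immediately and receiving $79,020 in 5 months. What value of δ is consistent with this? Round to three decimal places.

δ ≈ 0.874

Indifference means u(25800) = δ^5 · u(79020), so δ^5 = u(25800)/u(79020).
With u(x) = x^0.6: δ^5 = 25800^0.6/79020^0.6 = (25800/79020)^0.6 = 0.51089.
So δ = 0.51089^(1/5) ≈ 0.874.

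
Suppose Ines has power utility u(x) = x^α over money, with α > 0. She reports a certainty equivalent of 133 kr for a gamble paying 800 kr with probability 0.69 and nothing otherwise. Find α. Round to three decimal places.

EU(lottery) = 0.69·800^α + 0.31·0 = 0.69·800^α.
Equating: 133^α = 0.69·800^α, i.e. 0.1663^α = 0.69.
α = ln(0.69) / ln(133/800) = -0.371064/-1.794263 ≈ 0.207.

α ≈ 0.207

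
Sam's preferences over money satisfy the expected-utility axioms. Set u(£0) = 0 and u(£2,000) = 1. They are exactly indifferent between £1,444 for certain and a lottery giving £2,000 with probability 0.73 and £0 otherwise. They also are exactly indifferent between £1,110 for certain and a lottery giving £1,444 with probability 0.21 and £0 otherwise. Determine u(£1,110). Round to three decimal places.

0.153

From the first indifference, u(£1,444) = 0.73·u(£2,000) + 0.27·u(£0) = 0.73·1 + 0.27·0 = 0.73.
The second indifference gives u(£1,110) = 0.21·u(£1,444) + 0.79·u(£0) = 0.21·0.73 + 0.79·0.00 = 0.1533.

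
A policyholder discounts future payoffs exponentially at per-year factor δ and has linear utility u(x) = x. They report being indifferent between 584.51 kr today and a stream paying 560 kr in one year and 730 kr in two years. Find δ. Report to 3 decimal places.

Present value of the stream is 560·δ + 730·δ². Indifference gives 560δ + 730δ² = 584.51.
So 730δ² + 560δ − 584.51 = 0.
By the quadratic formula (taking the positive root), δ = (−560 + √2020369.20) / 1460 ≈ 0.590.

δ ≈ 0.590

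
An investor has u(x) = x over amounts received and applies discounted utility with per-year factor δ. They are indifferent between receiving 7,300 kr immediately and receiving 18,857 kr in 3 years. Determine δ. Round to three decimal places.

δ ≈ 0.729

The payoff in 3 years is discounted by δ^3, so u(7300) = δ^3·u(18857) and δ^3 = u(7300)/u(18857).
With u(x) = x: δ^3 = 7300/18857 = 0.38712.
Hence δ = (0.38712)^(1/3) = 0.72881.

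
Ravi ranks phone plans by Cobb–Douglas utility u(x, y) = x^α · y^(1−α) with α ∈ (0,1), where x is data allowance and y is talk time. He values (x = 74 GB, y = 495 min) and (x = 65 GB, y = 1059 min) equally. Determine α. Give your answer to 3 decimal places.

α ≈ 0.854

Indifference: 74^α · 495^(1−α) = 65^α · 1059^(1−α).
Taking logs: α·ln 74 + (1−α)·ln 495 = α·ln 65 + (1−α)·ln 1059, i.e. α·0.129678 = (1−α)·0.760523.
Thus α·(0.890201) = 0.760523, so α = 0.760523/0.890201 ≈ 0.854.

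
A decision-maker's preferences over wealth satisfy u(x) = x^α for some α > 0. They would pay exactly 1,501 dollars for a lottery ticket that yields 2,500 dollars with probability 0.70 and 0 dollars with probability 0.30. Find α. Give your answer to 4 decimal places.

α ≈ 0.6991

EU(lottery) = 0.70·2500^α + 0.30·0 = 0.70·2500^α.
Equating: 1501^α = 0.70·2500^α, i.e. 0.6004^α = 0.70.
Taking logs: α·ln(1501/2500) = ln(0.70), so α = -0.3566749 / -0.5101592 ≈ 0.6991.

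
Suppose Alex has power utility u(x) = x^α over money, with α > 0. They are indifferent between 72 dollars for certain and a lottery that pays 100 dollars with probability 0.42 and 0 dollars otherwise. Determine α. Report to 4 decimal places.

α ≈ 2.6408

The lottery's expected utility is 0.42·u(100) + 0.58·u(0) = 0.42·100^α (since u(0) = 0 for α > 0).
Indifference: 72^α = 0.42·100^α, so (72/100)^α = 0.42.
Take logs: α = ln 0.42 / ln(72/100) ≈ 2.640761.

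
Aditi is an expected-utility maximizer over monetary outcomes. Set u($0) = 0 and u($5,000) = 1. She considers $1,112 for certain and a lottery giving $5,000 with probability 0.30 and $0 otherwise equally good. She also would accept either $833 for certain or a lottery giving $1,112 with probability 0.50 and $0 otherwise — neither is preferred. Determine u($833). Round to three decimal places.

0.150

From the first indifference, u($1,112) = 0.30·u($5,000) + 0.70·u($0) = 0.30·1 + 0.70·0 = 0.30.
The second indifference gives u($833) = 0.50·u($1,112) + 0.50·u($0) = 0.50·0.30 + 0.50·0.00 = 0.1500.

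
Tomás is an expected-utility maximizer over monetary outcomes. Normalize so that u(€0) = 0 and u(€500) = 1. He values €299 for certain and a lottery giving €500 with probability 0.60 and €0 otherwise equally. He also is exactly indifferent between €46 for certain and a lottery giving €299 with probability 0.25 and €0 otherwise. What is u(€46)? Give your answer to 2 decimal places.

From the first indifference, u(€299) = 0.60·u(€500) + 0.40·u(€0) = 0.60·1 + 0.40·0 = 0.60.
Then u(€46) = 0.25·u(€299) + 0.75·u(€0) = 0.25·0.60 + 0.75·0.00 = 0.1500.

0.15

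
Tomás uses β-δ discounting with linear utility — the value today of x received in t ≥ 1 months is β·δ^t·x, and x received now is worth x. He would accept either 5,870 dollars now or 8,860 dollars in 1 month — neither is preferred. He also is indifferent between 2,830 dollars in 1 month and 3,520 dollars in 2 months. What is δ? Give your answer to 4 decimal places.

δ ≈ 0.8040

The second indifference involves only future payoffs, so β cancels: β·δ^1·2830 = β·δ^2·3520, giving δ = 2830/3520 = 0.80398.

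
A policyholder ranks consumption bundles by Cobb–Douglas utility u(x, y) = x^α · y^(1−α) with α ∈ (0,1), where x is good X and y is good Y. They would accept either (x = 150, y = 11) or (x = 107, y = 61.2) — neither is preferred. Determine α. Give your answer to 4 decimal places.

Indifference: 150^α · 11^(1−α) = 107^α · 61.2^(1−α).
Taking logs: α·ln 150 + (1−α)·ln 11 = α·ln 107 + (1−α)·ln 61.2, i.e. α·0.3378065 = (1−α)·1.7162519.
So α/(1−α) = (1.7162519)/(0.3378065) = 5.0805769, and α = 5.0805769/6.0805769 ≈ 0.8355.

α ≈ 0.8355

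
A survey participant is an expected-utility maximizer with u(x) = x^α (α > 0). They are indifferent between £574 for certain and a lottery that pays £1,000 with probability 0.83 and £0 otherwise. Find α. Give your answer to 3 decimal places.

α ≈ 0.336

Since u(0) = 0, the lottery's EU is 0.83·1000^α.
Setting u(574) equal to that: 574^α = 0.83·1000^α ⇒ (574/1000)^α = 0.83.
α = ln(0.83) / ln(574/1000) = -0.186330/-0.555126 ≈ 0.336.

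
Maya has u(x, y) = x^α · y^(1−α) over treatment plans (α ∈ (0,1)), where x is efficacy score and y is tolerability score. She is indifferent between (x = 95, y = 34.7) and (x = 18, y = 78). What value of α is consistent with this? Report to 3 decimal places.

α ≈ 0.327

Set the two utilities equal: 95^α·34.7^(1−α) = 18^α·78^(1−α).
Rearrange to (95/18)^α = (78/34.7)^(1−α) and take logs: α·1.663505 = (1−α)·0.809969.
With A = 1.663505 and B = 0.809969: α·A = (1−α)·B, so α = B/(A+B) = 0.809969/2.473474 ≈ 0.327.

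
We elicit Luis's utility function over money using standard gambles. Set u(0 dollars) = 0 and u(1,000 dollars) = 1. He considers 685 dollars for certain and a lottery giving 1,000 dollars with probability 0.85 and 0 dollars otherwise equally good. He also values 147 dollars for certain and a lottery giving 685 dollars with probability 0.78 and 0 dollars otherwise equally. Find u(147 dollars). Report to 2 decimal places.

From the first indifference, u(685 dollars) = 0.85·u(1,000 dollars) + 0.15·u(0 dollars) = 0.85·1 + 0.15·0 = 0.85.
The second indifference gives u(147 dollars) = 0.78·u(685 dollars) + 0.22·u(0 dollars) = 0.78·0.85 + 0.22·0.00 = 0.6630.

0.66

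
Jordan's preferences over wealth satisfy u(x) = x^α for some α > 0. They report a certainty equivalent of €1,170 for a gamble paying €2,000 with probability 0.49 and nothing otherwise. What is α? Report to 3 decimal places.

EU(lottery) = 0.49·2000^α + 0.51·0 = 0.49·2000^α.
Indifference: 1170^α = 0.49·2000^α, so (1170/2000)^α = 0.49.
Taking logs: α·ln(1170/2000) = ln(0.49), so α = -0.713350 / -0.536143 ≈ 1.331.

α ≈ 1.331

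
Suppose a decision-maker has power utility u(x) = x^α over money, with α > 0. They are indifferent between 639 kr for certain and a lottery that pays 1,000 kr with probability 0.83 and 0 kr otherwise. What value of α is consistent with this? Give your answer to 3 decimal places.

α ≈ 0.416

EU(lottery) = 0.83·1000^α + 0.17·0 = 0.83·1000^α.
Setting u(639) equal to that: 639^α = 0.83·1000^α ⇒ (639/1000)^α = 0.83.
Take logs: α = ln 0.83 / ln(639/1000) ≈ 0.41605.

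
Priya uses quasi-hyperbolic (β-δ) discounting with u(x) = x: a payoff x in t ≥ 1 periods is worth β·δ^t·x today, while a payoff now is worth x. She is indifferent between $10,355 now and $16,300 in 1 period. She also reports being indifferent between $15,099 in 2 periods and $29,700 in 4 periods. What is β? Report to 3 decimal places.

β ≈ 0.891

From the later pair, β·δ^2·15099 = β·δ^4·29700; dividing through, δ^2 = 15099/29700 = 0.50838, so δ = 0.71301.
The first indifference: 10355 = β·δ·16300, so β = 10355/(δ·16300) = 10355/(0.71301·16300) ≈ 0.891.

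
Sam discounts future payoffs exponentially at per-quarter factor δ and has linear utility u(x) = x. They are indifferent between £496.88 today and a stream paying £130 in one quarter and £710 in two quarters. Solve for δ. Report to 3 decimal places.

δ ≈ 0.750

Equating present values: 496.88 = 130δ + 710δ².
That is, 710δ² + 130δ − 496.88 = 0, a quadratic in δ.
By the quadratic formula (taking the positive root), δ = (−130 + √1428039.20) / 1420 ≈ 0.750.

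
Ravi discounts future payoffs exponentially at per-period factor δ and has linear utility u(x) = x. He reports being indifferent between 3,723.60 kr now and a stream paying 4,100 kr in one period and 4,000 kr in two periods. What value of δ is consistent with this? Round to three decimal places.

δ ≈ 0.580

Equating present values: 3723.60 = 4100δ + 4000δ².
Rearranged: 4000δ² + 4100δ − 3723.60 = 0.
The positive root is δ = [−4100 + √(4100² + 4·4000·3723.60)] / (2·4000) = (−4100 + 8740.000)/8000 ≈ 0.580.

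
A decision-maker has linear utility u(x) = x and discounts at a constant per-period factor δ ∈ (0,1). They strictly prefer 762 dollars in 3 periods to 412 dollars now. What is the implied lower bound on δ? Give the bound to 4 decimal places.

The preference means 412 < δ^3·762.
Hence δ^3 > 412/762 = 0.54068, and x ↦ x^(1/3) is increasing on (0,∞).
δ > 0.54068^(1/3) = 0.8147.

δ > 0.8147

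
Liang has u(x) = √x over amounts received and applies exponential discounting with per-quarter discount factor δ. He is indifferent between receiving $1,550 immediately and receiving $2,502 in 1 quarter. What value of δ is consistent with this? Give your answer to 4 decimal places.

δ ≈ 0.7871

The payoff in 1 quarter is discounted by δ, so u(1550) = δ·u(2502) and δ = u(1550)/u(2502).
Since u(x) = √x, δ = √(1550/2502) = 0.78709.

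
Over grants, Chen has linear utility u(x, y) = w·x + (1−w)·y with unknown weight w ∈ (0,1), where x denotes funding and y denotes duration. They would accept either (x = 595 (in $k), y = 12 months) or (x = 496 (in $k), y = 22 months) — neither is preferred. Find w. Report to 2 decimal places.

w = 0.09

u(595,12) = u(496,22) means w·595 + (1−w)·12 = w·496 + (1−w)·22.
w·(595−496) = (1−w)·(22−12), i.e. w·99 = (1−w)·10.
The marginal rate of substitution is 10/99, so w = 10/(99+10) = 0.09.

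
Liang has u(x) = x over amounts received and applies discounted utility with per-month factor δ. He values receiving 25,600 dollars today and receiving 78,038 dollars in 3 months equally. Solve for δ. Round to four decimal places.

δ ≈ 0.6897

Equating discounted utilities: u(25600) = δ^3·u(78038) ⇒ δ^3 = u(25600)/u(78038).
With u(x) = x: δ^3 = 25600/78038 = 0.32805.
Hence δ = (0.32805)^(1/3) = 0.689675.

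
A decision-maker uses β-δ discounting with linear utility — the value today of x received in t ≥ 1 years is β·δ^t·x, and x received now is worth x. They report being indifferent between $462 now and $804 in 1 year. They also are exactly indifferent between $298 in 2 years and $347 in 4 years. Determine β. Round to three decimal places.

β ≈ 0.620

Both payoffs in the second observation are in the future, so β drops out: δ^2·298 = δ^4·347 ⇒ δ^2 = 298/347 = 0.85879, so δ = 0.92671.
The first indifference: 462 = β·δ·804, so β = 462/(δ·804) = 462/(0.92671·804) ≈ 0.620.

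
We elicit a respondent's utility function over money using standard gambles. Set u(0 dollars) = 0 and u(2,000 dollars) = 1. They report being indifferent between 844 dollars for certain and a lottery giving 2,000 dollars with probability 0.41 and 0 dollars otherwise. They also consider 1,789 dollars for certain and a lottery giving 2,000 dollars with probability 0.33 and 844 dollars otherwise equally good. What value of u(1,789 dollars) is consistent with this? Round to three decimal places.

First, u(844 dollars) = 0.41·u(2,000 dollars) + 0.59·u(0 dollars) = 0.41.
Chaining: u(1,789 dollars) = 0.33·1.00 + 0.67·0.41 = 0.6047.

0.605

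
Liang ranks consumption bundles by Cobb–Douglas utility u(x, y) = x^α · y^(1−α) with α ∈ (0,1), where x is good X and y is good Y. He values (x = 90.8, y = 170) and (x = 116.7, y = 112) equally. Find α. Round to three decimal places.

Set the two utilities equal: 90.8^α·170^(1−α) = 116.7^α·112^(1−α).
Rearrange to (90.8/116.7)^α = (112/170)^(1−α) and take logs: α·-0.250947 = (1−α)·-0.417300.
So α/(1−α) = (-0.417300)/(-0.250947) = 1.662901, and α = 1.662901/2.662901 ≈ 0.624.

α ≈ 0.624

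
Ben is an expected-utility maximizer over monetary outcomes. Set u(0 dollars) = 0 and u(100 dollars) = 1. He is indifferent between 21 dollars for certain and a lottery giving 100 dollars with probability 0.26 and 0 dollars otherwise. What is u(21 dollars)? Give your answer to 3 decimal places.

0.260

By the standard-gamble method, u(21 dollars) is just the indifference probability on the best outcome: 0.26.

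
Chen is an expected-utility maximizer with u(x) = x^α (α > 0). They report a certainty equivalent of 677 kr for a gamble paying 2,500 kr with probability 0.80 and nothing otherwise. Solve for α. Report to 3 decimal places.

EU(lottery) = 0.80·2500^α + 0.20·0 = 0.80·2500^α.
Setting u(677) equal to that: 677^α = 0.80·2500^α ⇒ (677/2500)^α = 0.80.
Taking logs: α·ln(677/2500) = ln(0.80), so α = -0.223144 / -1.306375 ≈ 0.171.

α ≈ 0.171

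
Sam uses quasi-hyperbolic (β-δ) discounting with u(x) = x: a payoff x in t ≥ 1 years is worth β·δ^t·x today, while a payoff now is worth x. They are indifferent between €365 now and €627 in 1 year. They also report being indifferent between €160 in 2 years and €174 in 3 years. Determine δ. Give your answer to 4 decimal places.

From the later pair, β·δ^2·160 = β·δ^3·174; dividing through, δ = 160/174 = 0.91954.

δ ≈ 0.9195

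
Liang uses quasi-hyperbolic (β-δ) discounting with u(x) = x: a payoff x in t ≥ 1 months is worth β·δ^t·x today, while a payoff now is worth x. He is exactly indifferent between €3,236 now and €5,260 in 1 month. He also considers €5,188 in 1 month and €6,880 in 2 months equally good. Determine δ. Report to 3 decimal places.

The second indifference involves only future payoffs, so β cancels: β·δ^1·5188 = β·δ^2·6880, giving δ = 5188/6880 = 0.75407.

δ ≈ 0.754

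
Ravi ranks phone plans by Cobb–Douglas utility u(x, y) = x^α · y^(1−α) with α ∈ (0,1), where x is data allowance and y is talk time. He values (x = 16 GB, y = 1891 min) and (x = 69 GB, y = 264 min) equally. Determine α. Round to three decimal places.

Set the two utilities equal: 16^α·1891^(1−α) = 69^α·264^(1−α).
Rearrange to (16/69)^α = (264/1891)^(1−α) and take logs: α·-1.461518 = (1−α)·-1.968912.
So α/(1−α) = (-1.968912)/(-1.461518) = 1.347169, and α = 1.347169/2.347169 ≈ 0.574.

α ≈ 0.574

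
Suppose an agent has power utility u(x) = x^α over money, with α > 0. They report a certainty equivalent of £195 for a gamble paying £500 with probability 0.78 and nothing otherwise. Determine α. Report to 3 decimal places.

α ≈ 0.264

EU(lottery) = 0.78·500^α + 0.22·0 = 0.78·500^α.
Setting u(195) equal to that: 195^α = 0.78·500^α ⇒ (195/500)^α = 0.78.
Take logs: α = ln 0.78 / ln(195/500) ≈ 0.26387.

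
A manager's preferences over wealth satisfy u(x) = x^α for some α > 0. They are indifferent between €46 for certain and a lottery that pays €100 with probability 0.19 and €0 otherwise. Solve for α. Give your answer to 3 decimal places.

α ≈ 2.139

EU(lottery) = 0.19·100^α + 0.81·0 = 0.19·100^α.
Setting u(46) equal to that: 46^α = 0.19·100^α ⇒ (46/100)^α = 0.19.
α = ln(0.19) / ln(46/100) = -1.660731/-0.776529 ≈ 2.139.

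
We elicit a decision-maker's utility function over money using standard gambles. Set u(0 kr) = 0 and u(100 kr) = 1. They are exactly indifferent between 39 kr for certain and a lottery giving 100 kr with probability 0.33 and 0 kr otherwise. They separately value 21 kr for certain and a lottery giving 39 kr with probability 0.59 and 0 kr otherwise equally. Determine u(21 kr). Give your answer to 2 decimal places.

0.19

First, u(39 kr) = 0.33·u(100 kr) + 0.67·u(0 kr) = 0.33.
Chaining: u(21 kr) = 0.59·0.33 + 0.41·0.00 = 0.1947.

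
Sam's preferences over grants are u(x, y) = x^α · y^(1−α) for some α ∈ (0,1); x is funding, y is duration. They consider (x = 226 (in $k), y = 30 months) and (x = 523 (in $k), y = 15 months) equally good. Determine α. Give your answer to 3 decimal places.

Set the two utilities equal: 226^α·30^(1−α) = 523^α·15^(1−α).
Rearrange to (226/523)^α = (15/30)^(1−α) and take logs: α·-0.839046 = (1−α)·-0.693147.
So α/(1−α) = (-0.693147)/(-0.839046) = 0.826113, and α = 0.826113/1.826113 ≈ 0.452.

α ≈ 0.452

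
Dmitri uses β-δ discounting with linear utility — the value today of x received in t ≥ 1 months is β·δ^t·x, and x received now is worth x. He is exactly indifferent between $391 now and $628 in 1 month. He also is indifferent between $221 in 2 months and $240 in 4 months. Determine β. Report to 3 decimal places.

Both payoffs in the second observation are in the future, so β drops out: δ^2·221 = δ^4·240 ⇒ δ^2 = 221/240 = 0.92083, so δ = 0.95960.
Now use the now-vs-future pair: 391 = β·δ·628 gives β = 391/(0.95960·628) ≈ 0.649.

β ≈ 0.649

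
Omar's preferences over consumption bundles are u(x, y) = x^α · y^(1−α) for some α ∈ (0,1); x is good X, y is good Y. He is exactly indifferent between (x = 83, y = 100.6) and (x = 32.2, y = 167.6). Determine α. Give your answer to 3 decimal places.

The Cobb–Douglas utilities coincide, so 83^α·100.6^(1−α) = 32.2^α·167.6^(1−α).
Rearrange to (83/32.2)^α = (167.6/100.6)^(1−α) and take logs: α·0.946874 = (1−α)·0.510428.
So α/(1−α) = (0.510428)/(0.946874) = 0.539066, and α = 0.539066/1.539066 ≈ 0.350.

α ≈ 0.350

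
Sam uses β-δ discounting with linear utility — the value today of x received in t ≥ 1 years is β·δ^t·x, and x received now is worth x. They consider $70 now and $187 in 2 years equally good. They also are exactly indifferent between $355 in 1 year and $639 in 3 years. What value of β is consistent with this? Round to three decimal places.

From the later pair, β·δ^1·355 = β·δ^3·639; dividing through, δ^2 = 355/639 = 0.55556, so δ = 0.74536.
Now use the now-vs-future pair: 70 = β·δ^2·187 gives β = 70/(0.55556·187) ≈ 0.674.

β ≈ 0.674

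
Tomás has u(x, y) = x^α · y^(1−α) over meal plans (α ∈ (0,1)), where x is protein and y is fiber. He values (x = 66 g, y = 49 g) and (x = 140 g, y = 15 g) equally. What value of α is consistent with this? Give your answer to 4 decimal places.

α ≈ 0.6115

Set the two utilities equal: 66^α·49^(1−α) = 140^α·15^(1−α).
Taking logs: α·ln 66 + (1−α)·ln 49 = α·ln 140 + (1−α)·ln 15, i.e. α·-0.7519877 = (1−α)·-1.1837701.
Thus α·(-1.9357578) = -1.1837701, so α = -1.1837701/-1.9357578 ≈ 0.6115.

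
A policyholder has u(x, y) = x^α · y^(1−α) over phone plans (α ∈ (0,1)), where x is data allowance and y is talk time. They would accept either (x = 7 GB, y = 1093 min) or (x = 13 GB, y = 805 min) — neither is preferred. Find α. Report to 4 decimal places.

α ≈ 0.3307

Indifference: 7^α · 1093^(1−α) = 13^α · 805^(1−α).
Taking logs: α·ln 7 + (1−α)·ln 1093 = α·ln 13 + (1−α)·ln 805, i.e. α·-0.6190392 = (1−α)·-0.3058392.
Thus α·(-0.9248784) = -0.3058392, so α = -0.3058392/-0.9248784 ≈ 0.3307.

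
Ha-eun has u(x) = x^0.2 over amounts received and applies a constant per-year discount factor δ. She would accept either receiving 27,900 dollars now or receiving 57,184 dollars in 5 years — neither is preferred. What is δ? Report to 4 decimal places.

The payoff in 5 years is discounted by δ^5, so u(27900) = δ^5·u(57184) and δ^5 = u(27900)/u(57184).
With u(x) = x^0.2: δ^5 = 27900^0.2/57184^0.2 = (27900/57184)^0.2 = 0.86630.
Taking the 5th root: δ = 0.86630^(1/5) ≈ 0.9717.

δ ≈ 0.9717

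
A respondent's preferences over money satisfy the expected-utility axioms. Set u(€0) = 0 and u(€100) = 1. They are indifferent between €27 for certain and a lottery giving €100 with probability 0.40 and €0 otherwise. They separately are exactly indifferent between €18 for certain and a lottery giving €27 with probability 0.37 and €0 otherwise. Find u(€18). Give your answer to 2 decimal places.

The first gamble pins u(€27): it must equal 0.40·1 + 0.60·0 = 0.40.
Then u(€18) = 0.37·u(€27) + 0.63·u(€0) = 0.37·0.40 + 0.63·0.00 = 0.1480.

0.15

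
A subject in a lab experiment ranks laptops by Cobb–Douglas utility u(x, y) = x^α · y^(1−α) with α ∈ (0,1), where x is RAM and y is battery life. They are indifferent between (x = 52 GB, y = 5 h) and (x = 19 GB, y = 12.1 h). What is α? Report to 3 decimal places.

Indifference: 52^α · 5^(1−α) = 19^α · 12.1^(1−α).
(52/19)^α = (12.1/5)^(1−α); take logs: α·ln(52/19) = (1−α)·ln(12.1/5), i.e. α·1.006805 = (1−α)·0.883768.
Thus α·(1.890573) = 0.883768, so α = 0.883768/1.890573 ≈ 0.467.

α ≈ 0.467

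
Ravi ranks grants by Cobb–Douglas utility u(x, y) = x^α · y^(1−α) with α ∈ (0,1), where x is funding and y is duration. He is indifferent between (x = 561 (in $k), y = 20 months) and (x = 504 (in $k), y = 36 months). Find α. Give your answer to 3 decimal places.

α ≈ 0.846

Set the two utilities equal: 561^α·20^(1−α) = 504^α·36^(1−α).
Rearrange to (561/504)^α = (36/20)^(1−α) and take logs: α·0.107145 = (1−α)·0.587787.
So α/(1−α) = (0.587787)/(0.107145) = 5.485902, and α = 5.485902/6.485902 ≈ 0.846.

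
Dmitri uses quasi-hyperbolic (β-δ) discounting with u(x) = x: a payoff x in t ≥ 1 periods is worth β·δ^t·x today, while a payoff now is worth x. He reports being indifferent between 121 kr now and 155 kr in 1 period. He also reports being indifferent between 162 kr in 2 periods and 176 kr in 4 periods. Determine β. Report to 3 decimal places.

Both payoffs in the second observation are in the future, so β drops out: δ^2·162 = δ^4·176 ⇒ δ^2 = 162/176 = 0.92045, so δ = 0.95940.
Substituting δ into 121 = β·δ·155: β = 121/(148.707) ≈ 0.814.

β ≈ 0.814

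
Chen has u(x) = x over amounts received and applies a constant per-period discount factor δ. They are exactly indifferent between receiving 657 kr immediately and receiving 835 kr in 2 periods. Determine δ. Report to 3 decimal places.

Equating discounted utilities: u(657) = δ^2·u(835) ⇒ δ^2 = u(657)/u(835).
With u(x) = x: δ^2 = 657/835 = 0.78683.
Taking the square root: δ = 0.78683^(1/2) ≈ 0.887.

δ ≈ 0.887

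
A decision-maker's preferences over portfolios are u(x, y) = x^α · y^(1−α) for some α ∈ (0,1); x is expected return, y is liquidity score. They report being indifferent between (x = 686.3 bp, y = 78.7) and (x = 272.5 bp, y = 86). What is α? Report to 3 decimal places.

Indifference: 686.3^α · 78.7^(1−α) = 272.5^α · 86^(1−α).
(686.3/272.5)^α = (86/78.7)^(1−α); take logs: α·ln(686.3/272.5) = (1−α)·ln(86/78.7), i.e. α·0.923676 = (1−α)·0.088704.
Thus α·(1.012380) = 0.088704, so α = 0.088704/1.012380 ≈ 0.088.

α ≈ 0.088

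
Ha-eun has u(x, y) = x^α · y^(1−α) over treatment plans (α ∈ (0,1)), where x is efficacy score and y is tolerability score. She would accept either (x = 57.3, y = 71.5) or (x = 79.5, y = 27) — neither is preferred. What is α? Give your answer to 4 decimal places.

α ≈ 0.7484

Set the two utilities equal: 57.3^α·71.5^(1−α) = 79.5^α·27^(1−α).
Rearrange to (57.3/79.5)^α = (27/71.5)^(1−α) and take logs: α·-0.3274564 = (1−α)·-0.9738606.
With A = -0.3274564 and B = -0.9738606: α·A = (1−α)·B, so α = B/(A+B) = -0.9738606/-1.3013170 ≈ 0.7484.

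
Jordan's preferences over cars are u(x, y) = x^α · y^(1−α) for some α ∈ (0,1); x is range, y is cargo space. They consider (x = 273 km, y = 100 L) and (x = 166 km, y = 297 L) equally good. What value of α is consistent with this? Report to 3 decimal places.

α ≈ 0.686

Indifference: 273^α · 100^(1−α) = 166^α · 297^(1−α).
Rearrange to (273/166)^α = (297/100)^(1−α) and take logs: α·0.497484 = (1−α)·1.088562.
Thus α·(1.586046) = 1.088562, so α = 1.088562/1.586046 ≈ 0.686.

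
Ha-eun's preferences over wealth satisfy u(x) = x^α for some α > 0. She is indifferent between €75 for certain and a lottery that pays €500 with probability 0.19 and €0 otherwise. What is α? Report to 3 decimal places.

The lottery's expected utility is 0.19·u(500) + 0.81·u(0) = 0.19·500^α (since u(0) = 0 for α > 0).
Equating: 75^α = 0.19·500^α, i.e. 0.1500^α = 0.19.
Taking logs: α·ln(75/500) = ln(0.19), so α = -1.660731 / -1.897120 ≈ 0.875.

α ≈ 0.875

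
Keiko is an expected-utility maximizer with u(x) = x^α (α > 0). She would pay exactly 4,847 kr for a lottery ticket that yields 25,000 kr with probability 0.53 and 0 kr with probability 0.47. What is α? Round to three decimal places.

α ≈ 0.387

EU(lottery) = 0.53·25000^α + 0.47·0 = 0.53·25000^α.
Indifference: 4847^α = 0.53·25000^α, so (4847/25000)^α = 0.53.
Taking logs: α·ln(4847/25000) = ln(0.53), so α = -0.634878 / -1.640516 ≈ 0.387.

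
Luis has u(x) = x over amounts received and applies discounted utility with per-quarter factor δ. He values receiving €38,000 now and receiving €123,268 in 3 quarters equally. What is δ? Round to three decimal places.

δ ≈ 0.676

The payoff in 3 quarters is discounted by δ^3, so u(38000) = δ^3·u(123268) and δ^3 = u(38000)/u(123268).
With u(x) = x: δ^3 = 38000/123268 = 0.30827.
Taking the cube root: δ = 0.30827^(1/3) ≈ 0.676.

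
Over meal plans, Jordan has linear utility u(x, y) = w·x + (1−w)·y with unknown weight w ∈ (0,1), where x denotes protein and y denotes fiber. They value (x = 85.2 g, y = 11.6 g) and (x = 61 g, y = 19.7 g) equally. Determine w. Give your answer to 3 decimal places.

Equating utilities: w·85.2 + (1−w)·11.6 = w·61 + (1−w)·19.7.
w·(85.2−61) = (1−w)·(19.7−11.6), i.e. w·24.2 = (1−w)·8.1.
The marginal rate of substitution is 8.1/24.2, so w = 8.1/(24.2+8.1) = 0.251.

w = 0.251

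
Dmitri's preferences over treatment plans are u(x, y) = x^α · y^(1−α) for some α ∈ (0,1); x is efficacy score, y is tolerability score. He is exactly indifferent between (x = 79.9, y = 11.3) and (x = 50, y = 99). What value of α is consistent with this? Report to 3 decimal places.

α ≈ 0.822

Set the two utilities equal: 79.9^α·11.3^(1−α) = 50^α·99^(1−α).
Taking logs: α·ln 79.9 + (1−α)·ln 11.3 = α·ln 50 + (1−α)·ln 99, i.e. α·0.468753 = (1−α)·2.170317.
Thus α·(2.639070) = 2.170317, so α = 2.170317/2.639070 ≈ 0.822.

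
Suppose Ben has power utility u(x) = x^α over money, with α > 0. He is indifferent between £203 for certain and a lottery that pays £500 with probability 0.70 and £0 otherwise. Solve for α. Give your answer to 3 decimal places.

α ≈ 0.396

EU(lottery) = 0.70·500^α + 0.30·0 = 0.70·500^α.
Setting u(203) equal to that: 203^α = 0.70·500^α ⇒ (203/500)^α = 0.70.
Taking logs: α·ln(203/500) = ln(0.70), so α = -0.356675 / -0.901402 ≈ 0.396.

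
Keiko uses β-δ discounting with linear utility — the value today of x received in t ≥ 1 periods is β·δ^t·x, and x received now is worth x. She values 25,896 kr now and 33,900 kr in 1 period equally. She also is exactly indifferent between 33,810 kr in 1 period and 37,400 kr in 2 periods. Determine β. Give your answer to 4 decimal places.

Both payoffs in the second observation are in the future, so β drops out: δ^1·33810 = δ^2·37400 ⇒ δ = 33810/37400 = 0.90401.
Now use the now-vs-future pair: 25896 = β·δ·33900 gives β = 25896/(0.90401·33900) ≈ 0.8450.

β ≈ 0.8450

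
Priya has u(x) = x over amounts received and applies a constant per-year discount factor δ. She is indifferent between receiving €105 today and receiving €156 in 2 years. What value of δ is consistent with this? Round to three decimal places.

δ ≈ 0.820

Indifference means u(105) = δ^2 · u(156), so δ^2 = u(105)/u(156).
With u(x) = x: δ^2 = 105/156 = 0.67308.
Hence δ = (0.67308)^(1/2) = 0.82041.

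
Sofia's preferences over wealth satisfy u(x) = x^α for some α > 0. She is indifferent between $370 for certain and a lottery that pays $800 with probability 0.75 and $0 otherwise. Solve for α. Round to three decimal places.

Since u(0) = 0, the lottery's EU is 0.75·800^α.
Indifference: 370^α = 0.75·800^α, so (370/800)^α = 0.75.
α = ln(0.75) / ln(370/800) = -0.287682/-0.771109 ≈ 0.373.

α ≈ 0.373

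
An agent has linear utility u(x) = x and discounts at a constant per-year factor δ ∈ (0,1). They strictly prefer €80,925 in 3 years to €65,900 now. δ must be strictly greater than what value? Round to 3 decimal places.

δ > 0.934

Comparing present values: 65900 < δ^3·80925.
So δ^3 > 65900/80925 = 0.81433; taking the cube root of both positive sides preserves the inequality.
δ > (65900/80925)^(1/3) ≈ 0.934.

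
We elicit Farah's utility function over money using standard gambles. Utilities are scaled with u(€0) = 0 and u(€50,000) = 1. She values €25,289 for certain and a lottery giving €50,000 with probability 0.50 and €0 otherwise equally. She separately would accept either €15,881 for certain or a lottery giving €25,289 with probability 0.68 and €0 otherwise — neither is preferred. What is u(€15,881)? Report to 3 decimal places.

0.340

The first gamble pins u(€25,289): it must equal 0.50·1 + 0.50·0 = 0.50.
The second indifference gives u(€15,881) = 0.68·u(€25,289) + 0.32·u(€0) = 0.68·0.50 + 0.32·0.00 = 0.3400.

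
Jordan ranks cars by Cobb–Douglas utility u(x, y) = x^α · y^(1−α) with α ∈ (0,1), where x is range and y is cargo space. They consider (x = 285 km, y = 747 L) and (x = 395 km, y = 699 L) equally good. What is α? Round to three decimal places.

α ≈ 0.169

Indifference: 285^α · 747^(1−α) = 395^α · 699^(1−α).
Rearrange to (285/395)^α = (699/747)^(1−α) and take logs: α·-0.326397 = (1−α)·-0.066414.
Thus α·(-0.392811) = -0.066414, so α = -0.066414/-0.392811 ≈ 0.169.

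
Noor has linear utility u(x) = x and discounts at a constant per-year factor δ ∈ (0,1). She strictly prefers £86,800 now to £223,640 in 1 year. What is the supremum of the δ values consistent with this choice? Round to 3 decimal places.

Under u(x) = x this choice says 86800 > δ·223640.
So δ < 86800/223640 = 0.38812.

δ < 0.388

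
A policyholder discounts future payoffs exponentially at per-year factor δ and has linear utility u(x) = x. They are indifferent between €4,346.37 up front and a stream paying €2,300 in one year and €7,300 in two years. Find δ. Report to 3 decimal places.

Present value of the stream is 2300·δ + 7300·δ². Indifference gives 2300δ + 7300δ² = 4346.37.
Rearranged: 7300δ² + 2300δ − 4346.37 = 0.
The positive root is δ = [−2300 + √(2300² + 4·7300·4346.37)] / (2·7300) = (−2300 + 11498.000)/14600 ≈ 0.630.

δ ≈ 0.630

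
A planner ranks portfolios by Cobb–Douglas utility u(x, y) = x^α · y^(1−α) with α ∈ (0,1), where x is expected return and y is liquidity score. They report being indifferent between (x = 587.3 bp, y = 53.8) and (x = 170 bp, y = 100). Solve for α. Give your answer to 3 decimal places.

The Cobb–Douglas utilities coincide, so 587.3^α·53.8^(1−α) = 170^α·100^(1−α).
(587.3/170)^α = (100/53.8)^(1−α); take logs: α·ln(587.3/170) = (1−α)·ln(100/53.8), i.e. α·1.239737 = (1−α)·0.619897.
So α/(1−α) = (0.619897)/(1.239737) = 0.500023, and α = 0.500023/1.500023 ≈ 0.333.

α ≈ 0.333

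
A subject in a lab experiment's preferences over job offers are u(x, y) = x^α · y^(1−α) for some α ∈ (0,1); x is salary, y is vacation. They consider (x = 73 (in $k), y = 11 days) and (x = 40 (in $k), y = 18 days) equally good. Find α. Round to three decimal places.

The Cobb–Douglas utilities coincide, so 73^α·11^(1−α) = 40^α·18^(1−α).
Taking logs: α·ln 73 + (1−α)·ln 11 = α·ln 40 + (1−α)·ln 18, i.e. α·0.601580 = (1−α)·0.492476.
With A = 0.601580 and B = 0.492476: α·A = (1−α)·B, so α = B/(A+B) = 0.492476/1.094056 ≈ 0.450.

α ≈ 0.450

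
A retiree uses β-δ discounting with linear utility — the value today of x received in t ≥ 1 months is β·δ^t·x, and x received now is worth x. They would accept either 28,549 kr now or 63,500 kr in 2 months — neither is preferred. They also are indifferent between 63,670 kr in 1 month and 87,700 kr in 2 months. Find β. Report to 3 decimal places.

β ≈ 0.853

Both payoffs in the second observation are in the future, so β drops out: δ^1·63670 = δ^2·87700 ⇒ δ = 63670/87700 = 0.72600.
Substituting δ into 28549 = β·δ^2·63500: β = 28549/(33469.116) ≈ 0.853.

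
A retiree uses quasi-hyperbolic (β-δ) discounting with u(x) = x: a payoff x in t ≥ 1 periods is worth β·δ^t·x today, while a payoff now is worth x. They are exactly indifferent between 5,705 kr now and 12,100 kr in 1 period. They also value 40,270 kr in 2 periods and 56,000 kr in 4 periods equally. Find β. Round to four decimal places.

β ≈ 0.5560

The second indifference involves only future payoffs, so β cancels: β·δ^2·40270 = β·δ^4·56000, giving δ^2 = 40270/56000 = 0.71911, so δ = 0.84800.
The first indifference: 5705 = β·δ·12100, so β = 5705/(δ·12100) = 5705/(0.84800·12100) ≈ 0.5560.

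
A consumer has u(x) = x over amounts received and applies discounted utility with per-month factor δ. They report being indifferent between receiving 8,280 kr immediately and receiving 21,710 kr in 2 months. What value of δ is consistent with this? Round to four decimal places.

δ ≈ 0.6176

Indifference means u(8280) = δ^2 · u(21710), so δ^2 = u(8280)/u(21710).
With u(x) = x: δ^2 = 8280/21710 = 0.38139.
So δ = 0.38139^(1/2) ≈ 0.6176.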